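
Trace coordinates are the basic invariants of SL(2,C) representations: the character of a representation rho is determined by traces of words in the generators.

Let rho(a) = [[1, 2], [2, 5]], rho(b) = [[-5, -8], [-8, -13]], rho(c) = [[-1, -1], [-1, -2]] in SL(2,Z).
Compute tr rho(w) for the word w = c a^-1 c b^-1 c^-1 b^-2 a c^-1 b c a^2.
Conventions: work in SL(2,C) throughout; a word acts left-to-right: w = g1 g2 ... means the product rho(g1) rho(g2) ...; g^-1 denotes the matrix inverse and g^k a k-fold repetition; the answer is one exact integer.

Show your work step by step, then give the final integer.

rho(c) = [[-1, -1], [-1, -2]]
... * rho(a^-1) = [[5, -2], [-2, 1]]  ->  [[-3, 1], [-1, 0]]
... * rho(c) = [[-1, -1], [-1, -2]]  ->  [[2, 1], [1, 1]]
... * rho(b^-1) = [[-13, 8], [8, -5]]  ->  [[-18, 11], [-5, 3]]
... * rho(c^-1) = [[-2, 1], [1, -1]]  ->  [[47, -29], [13, -8]]
... * rho(b^-1) = [[-13, 8], [8, -5]]  ->  [[-843, 521], [-233, 144]]
... * rho(b^-1) = [[-13, 8], [8, -5]]  ->  [[15127, -9349], [4181, -2584]]
... * rho(a) = [[1, 2], [2, 5]]  ->  [[-3571, -16491], [-987, -4558]]
... * rho(c^-1) = [[-2, 1], [1, -1]]  ->  [[-9349, 12920], [-2584, 3571]]
... * rho(b) = [[-5, -8], [-8, -13]]  ->  [[-56615, -93168], [-15648, -25751]]
... * rho(c) = [[-1, -1], [-1, -2]]  ->  [[149783, 242951], [41399, 67150]]
... * rho(a) = [[1, 2], [2, 5]]  ->  [[635685, 1514321], [175699, 418548]]
... * rho(a) = [[1, 2], [2, 5]]  ->  [[3664327, 8842975], [1012795, 2444138]]
tr = 3664327 + 2444138 = 6108465

6108465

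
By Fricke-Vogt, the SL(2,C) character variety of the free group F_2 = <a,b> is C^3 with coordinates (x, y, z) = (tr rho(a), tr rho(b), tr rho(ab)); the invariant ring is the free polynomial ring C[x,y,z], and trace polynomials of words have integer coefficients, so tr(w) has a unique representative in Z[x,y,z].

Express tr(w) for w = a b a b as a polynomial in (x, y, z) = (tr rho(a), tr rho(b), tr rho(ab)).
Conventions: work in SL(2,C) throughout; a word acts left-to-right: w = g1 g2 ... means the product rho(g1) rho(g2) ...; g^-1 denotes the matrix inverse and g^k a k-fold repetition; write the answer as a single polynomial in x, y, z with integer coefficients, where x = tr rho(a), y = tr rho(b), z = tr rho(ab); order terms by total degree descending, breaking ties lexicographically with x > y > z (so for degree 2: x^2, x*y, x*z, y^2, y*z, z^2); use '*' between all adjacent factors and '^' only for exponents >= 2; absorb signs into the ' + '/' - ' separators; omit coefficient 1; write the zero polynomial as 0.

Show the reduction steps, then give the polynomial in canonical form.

z^2 - 2

apply: trace(a b a b) = trace(a b) * trace(a b) - trace(1)  (split on a) = z^2 - 2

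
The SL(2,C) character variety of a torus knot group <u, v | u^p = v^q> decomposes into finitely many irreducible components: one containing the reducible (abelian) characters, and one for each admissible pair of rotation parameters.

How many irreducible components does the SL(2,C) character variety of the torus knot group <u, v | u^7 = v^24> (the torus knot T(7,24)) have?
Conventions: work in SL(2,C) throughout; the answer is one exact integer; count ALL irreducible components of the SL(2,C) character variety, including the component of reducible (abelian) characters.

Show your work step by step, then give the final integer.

Gamma = < u, v | u^7 = v^24 > (torus knot T(7,24)); the central element u^7 = v^24 acts as +I or -I in any irreducible SL(2,C) representation.
On an irreducible component, tr(u) is locked at 2*cos(pi*alpha/7) for some alpha in 1..6, and tr(v) at 2*cos(pi*beta/24) for some beta in 1..23.
The two central values (-1)^alpha I and (-1)^beta I must be the same matrix, so alpha and beta share a parity.
Counting: 3 odd alphas x 12 odd betas + 3 even alphas x 11 even betas = 36 + 33 = 69.
components with irreducible characters: 69; plus the single component of reducible (abelian) characters: total 70.

70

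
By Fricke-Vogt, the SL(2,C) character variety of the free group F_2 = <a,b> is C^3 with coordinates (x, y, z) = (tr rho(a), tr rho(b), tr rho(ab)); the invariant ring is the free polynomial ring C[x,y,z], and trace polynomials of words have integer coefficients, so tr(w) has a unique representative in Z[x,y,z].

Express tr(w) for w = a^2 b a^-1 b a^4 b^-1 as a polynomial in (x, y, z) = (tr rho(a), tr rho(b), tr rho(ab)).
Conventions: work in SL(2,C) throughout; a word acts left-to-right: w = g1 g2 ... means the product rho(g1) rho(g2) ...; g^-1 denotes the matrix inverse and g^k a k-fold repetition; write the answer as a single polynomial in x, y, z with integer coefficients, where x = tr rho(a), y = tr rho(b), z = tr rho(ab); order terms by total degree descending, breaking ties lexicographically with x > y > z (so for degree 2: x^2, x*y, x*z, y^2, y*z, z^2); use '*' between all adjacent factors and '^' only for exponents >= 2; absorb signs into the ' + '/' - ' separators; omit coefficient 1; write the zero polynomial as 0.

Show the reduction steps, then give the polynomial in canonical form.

tr(b a^2) = tr(a) * tr(b a) - tr(b) = x*z - y
use: tr(a^3 b) = tr(a) * tr(b a^2) - tr(b a) = x^2*z - x*y - z
tr(a^2) = tr(a) * tr(a) - tr(1) = x^2 - 2
tr(a^3) = tr(a) * tr(a^2) - tr(a) = x^3 - 3*x
tr(a^2 b^2 a) = tr(b) * tr(a^3 b) - tr(a^3) = x^2*y*z - x^3 - x*y^2 - y*z + 3*x
use: tr(a^2 b^2) = tr(b) * tr(a^2 b) - tr(a^2) = x*y*z - x^2 - y^2 + 2
apply: tr(a b^2 a^3) = tr(a) * tr(a^2 b^2 a) - tr(a^2 b^2) = x^3*y*z - x^4 - x^2*y^2 - 2*x*y*z + 4*x^2 + y^2 - 2
tr(a^2 b^2 a^3) = tr(a) * tr(a b^2 a^3) - tr(a b^2 a^2) = x^4*y*z - x^5 - x^3*y^2 - 3*x^2*y*z + 5*x^3 + 2*x*y^2 + y*z - 5*x
use: tr(b a^6 b) = tr(a) * tr(a^2 b^2 a^3) - tr(a^2 b^2 a^2) = x^5*y*z - x^6 - x^4*y^2 - 4*x^3*y*z + 6*x^4 + 3*x^2*y^2 + 3*x*y*z - 9*x^2 - y^2 + 2
tr(b a b a) = tr(b a) * tr(b a) - tr(1)   [split at repeated b] = z^2 - 2
tr(b a b) = tr(b) * tr(a b) - tr(a) = y*z - x
use: tr(b a b a^2) = tr(a) * tr(b a b a) - tr(b a b) = x*z^2 - y*z - x
tr(a^2 b a b a) = tr(a) * tr(b a b a^2) - tr(b a b a) = x^2*z^2 - x*y*z - x^2 - z^2 + 2
use: tr(a^2 b a b a^2) = tr(a) * tr(a^2 b a b a) - tr(a^2 b a b) = x^3*z^2 - x^2*y*z - x^3 - 2*x*z^2 + y*z + 3*x
tr(a b a b a^4) = tr(a) * tr(a^2 b a b a^2) - tr(a^2 b a b a) = x^4*z^2 - x^3*y*z - x^4 - 3*x^2*z^2 + 2*x*y*z + 4*x^2 + z^2 - 2
tr(b a^6 b a) = tr(a) * tr(a b a b a^4) - tr(a b a b a^3) = x^5*z^2 - x^4*y*z - x^5 - 4*x^3*z^2 + 3*x^2*y*z + 5*x^3 + 3*x*z^2 - y*z - 5*x
use: tr(a^2 b a^-1 b a^4) = tr(b a^6 b) * tr(a) - tr(b a^6 b a) = x^6*y*z - x^7 - x^5*y^2 - x^5*z^2 - 3*x^4*y*z + 7*x^5 + 3*x^3*y^2 + 4*x^3*z^2 - 14*x^3 - x*y^2 - 3*x*z^2 + y*z + 7*x
use: tr(b a b^2 a) = tr(b) * tr(a b a b) - tr(a b a) = y*z^2 - x*z - y
tr(b a b^2) = tr(b) * tr(a b^2) - tr(a b) = y^2*z - x*y - z
use: tr(b^2 a^2 b a) = tr(a) * tr(b a b^2 a) - tr(b a b^2) = x*y*z^2 - x^2*z - y^2*z + z
apply: tr(b^2 a^2 b) = tr(b) * tr(b a^2 b) - tr(b a^2) = x*y^2*z - x^2*y - y^3 - x*z + 3*y
tr(a b a^2 b^2 a) = tr(a) * tr(b^2 a^2 b a) - tr(b^2 a^2 b) = x^2*y*z^2 - x^3*z - 2*x*y^2*z + x^2*y + y^3 + 2*x*z - 3*y
apply: tr(a b a^2 b^2) = tr(b) * tr(a b a^2 b) - tr(a b a^2) = x*y*z^2 - x^2*z - y^2*z + z
tr(a b a^2 b^2 a^2) = tr(a) * tr(a b a^2 b^2 a) - tr(a b a^2 b^2) = x^3*y*z^2 - x^4*z - 2*x^2*y^2*z + x^3*y + x*y^3 - x*y*z^2 + 3*x^2*z + y^2*z - 3*x*y - z
tr(b a^4 b a^2 b) = tr(a) * tr(a b a^2 b^2 a^2) - tr(a b a^2 b^2 a) = x^4*y*z^2 - x^5*z - 2*x^3*y^2*z + x^4*y + x^2*y^3 - 2*x^2*y*z^2 + 4*x^3*z + 3*x*y^2*z - 4*x^2*y - y^3 - 3*x*z + 3*y
tr(b a b a b a) = tr(a b) * tr(a b a b) - tr(a^-1 b^-1)   [split at repeated a] = z^3 - 3*z
tr(b a^2 b a b a) = tr(a) * tr(b a b a b a) - tr(b a b a b) = x*z^3 - y*z^2 - 2*x*z + y
apply: tr(a b a^2 b a b a) = tr(a) * tr(b a^2 b a b a) - tr(b a^2 b a b) = x^2*z^3 - 2*x*y*z^2 - x^2*z + y^2*z + x*y - z
use: tr(a b a^2 b a b a^2) = tr(a) * tr(a b a^2 b a b a) - tr(a b a^2 b a b) = x^3*z^3 - 2*x^2*y*z^2 - x^3*z + x*y^2*z - x*z^3 + x^2*y + y*z^2 + x*z - y
use: tr(b a^4 b a^2 b a) = tr(a) * tr(a b a^2 b a b a^2) - tr(a b a^2 b a b a) = x^4*z^3 - 2*x^3*y*z^2 - x^4*z + x^2*y^2*z - 2*x^2*z^3 + x^3*y + 3*x*y*z^2 + 2*x^2*z - y^2*z - 2*x*y + z
tr(a^2 b a^-1 b a^4 b) = tr(b a^4 b a^2 b) * tr(a) - tr(b a^4 b a^2 b a) = x^5*y*z^2 - x^6*z - 2*x^4*y^2*z - x^4*z^3 + x^5*y + x^3*y^3 + 5*x^4*z + 2*x^2*y^2*z + 2*x^2*z^3 - 5*x^3*y - x*y^3 - 3*x*y*z^2 - 5*x^2*z + y^2*z + 5*x*y - z
use: tr(a^2 b a^-1 b a^4 b^-1) = tr(a^2 b a^-1 b a^4) * tr(b) - tr(a^2 b a^-1 b a^4 b) = x^6*y^2*z - x^7*y - x^5*y^3 - 2*x^5*y*z^2 + x^6*z - x^4*y^2*z + x^4*z^3 + 6*x^5*y + 2*x^3*y^3 + 4*x^3*y*z^2 - 5*x^4*z - 2*x^2*y^2*z - 2*x^2*z^3 - 9*x^3*y + 5*x^2*z + 2*x*y + z

x^6*y^2*z - x^7*y - x^5*y^3 - 2*x^5*y*z^2 + x^6*z - x^4*y^2*z + x^4*z^3 + 6*x^5*y + 2*x^3*y^3 + 4*x^3*y*z^2 - 5*x^4*z - 2*x^2*y^2*z - 2*x^2*z^3 - 9*x^3*y + 5*x^2*z + 2*x*y + z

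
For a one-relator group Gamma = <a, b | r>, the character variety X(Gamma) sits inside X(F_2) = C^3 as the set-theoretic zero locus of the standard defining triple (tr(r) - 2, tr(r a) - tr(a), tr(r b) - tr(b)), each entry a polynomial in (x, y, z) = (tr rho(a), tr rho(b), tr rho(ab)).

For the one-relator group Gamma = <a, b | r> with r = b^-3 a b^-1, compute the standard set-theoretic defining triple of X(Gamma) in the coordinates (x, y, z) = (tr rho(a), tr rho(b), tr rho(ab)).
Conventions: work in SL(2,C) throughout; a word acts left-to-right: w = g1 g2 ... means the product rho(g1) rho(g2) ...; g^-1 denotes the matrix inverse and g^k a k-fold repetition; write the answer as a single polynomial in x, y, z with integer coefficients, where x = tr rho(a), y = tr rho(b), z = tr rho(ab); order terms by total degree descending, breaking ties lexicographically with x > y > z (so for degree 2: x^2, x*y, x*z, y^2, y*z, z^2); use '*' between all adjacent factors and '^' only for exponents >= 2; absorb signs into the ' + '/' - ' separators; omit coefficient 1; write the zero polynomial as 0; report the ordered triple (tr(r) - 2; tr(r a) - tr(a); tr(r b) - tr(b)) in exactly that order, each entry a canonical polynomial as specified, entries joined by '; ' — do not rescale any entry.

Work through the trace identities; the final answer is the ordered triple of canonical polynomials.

x*y^4 - y^3*z - 3*x*y^2 + 2*y*z + x - 2; x^2*y^4 - 2*x*y^3*z - 2*x^2*y^2 + y^2*z^2 + 3*x*y*z - y^2 - z^2 - x + 2; x*y^3 - y^2*z - 2*x*y - y + z

trace(b^-1 a) = trace(a)*trace(b) - trace(a b) = x*y - z
trace(a b^-2) = trace(b^-1 a)*trace(b) - trace(b^-1 a b) = x*y^2 - y*z - x
trace(b^-2 a b^-1) = trace(a b^-2)*trace(b) - trace(a b^-1) = x*y^3 - y^2*z - 2*x*y + z
trace(b^-3 a b^-1) = trace(b^-2 a b^-1)*trace(b) - trace(b^-2 a) = x*y^4 - y^3*z - 3*x*y^2 + 2*y*z + x
trace(a^2) = trace(a)*trace(a) - trace(1) = x^2 - 2
trace(a^2 b) = trace(a)*trace(b a) - trace(b) = x*z - y
trace(a b^-1 a) = trace(a^2)*trace(b) - trace(a^2 b) = x^2*y - x*z - y
trace(a b a b) = trace(a b)*trace(a b) - trace(1) = z^2 - 2
trace(a b^-1 a b) = trace(a b a)*trace(b) - trace(a b a b) = x*y*z - y^2 - z^2 + 2
trace(b^-1 a b^-1 a) = trace(a b^-1 a)*trace(b) - trace(a b^-1 a b) = x^2*y^2 - 2*x*y*z + z^2 - 2
trace(b^-2 a b^-1 a) = trace(b^-1 a b^-1 a)*trace(b) - trace(b^-1 a b^-1 a b) = x^2*y^3 - 2*x*y^2*z - x^2*y + y*z^2 + x*z - y
trace(b^-3 a b^-1 a) = trace(b^-2 a b^-1 a)*trace(b) - trace(b^-2 a b^-1 a b) = x^2*y^4 - 2*x*y^3*z - 2*x^2*y^2 + y^2*z^2 + 3*x*y*z - y^2 - z^2 + 2
assemble the triple (trace(r) - 2; trace(r a) - x; trace(r b) - y)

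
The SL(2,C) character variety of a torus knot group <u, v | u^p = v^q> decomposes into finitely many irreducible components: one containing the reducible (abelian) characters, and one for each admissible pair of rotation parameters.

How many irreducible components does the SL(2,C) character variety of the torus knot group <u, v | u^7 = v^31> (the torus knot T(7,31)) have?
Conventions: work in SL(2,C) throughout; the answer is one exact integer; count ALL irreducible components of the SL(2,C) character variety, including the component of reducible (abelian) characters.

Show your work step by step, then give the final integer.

For T(7,31): irreducibility forces the central element u^7 = v^31 to one of +I, -I.
On an irreducible component, tr(u) is locked at 2*cos(pi*alpha/7) for some alpha in 1..6, and tr(v) at 2*cos(pi*beta/31) for some beta in 1..30.
Consistency of u^7 = (-1)^alpha I with v^31 = (-1)^beta I forces alpha = beta (mod 2).
Enumerate parity-matched pairs: 3*15 odd-odd plus 3*15 even-even gives 90.
Total: 90 irreducible-character components + 1 reducible (abelian) component = 91.

91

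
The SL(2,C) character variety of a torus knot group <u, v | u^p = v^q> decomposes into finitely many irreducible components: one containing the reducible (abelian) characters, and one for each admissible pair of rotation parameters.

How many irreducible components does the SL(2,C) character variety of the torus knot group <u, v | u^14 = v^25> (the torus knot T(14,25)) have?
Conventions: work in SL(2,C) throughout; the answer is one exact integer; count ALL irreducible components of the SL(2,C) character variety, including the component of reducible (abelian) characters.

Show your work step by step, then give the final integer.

For T(14,25): irreducibility forces the central element u^14 = v^25 to one of +I, -I.
This locks tr(u) to 2*cos(pi*alpha/14), alpha in 1..13, and tr(v) to 2*cos(pi*beta/25), beta in 1..24, on each component of irreducible characters.
u^14 = (-1)^alpha I and v^25 = (-1)^beta I must agree, so alpha and beta have equal parity.
Counting: 7 odd alphas x 12 odd betas + 6 even alphas x 12 even betas = 84 + 72 = 156.
That is 156 components of irreducible characters, and with the reducible (abelian) component the total is 157.

157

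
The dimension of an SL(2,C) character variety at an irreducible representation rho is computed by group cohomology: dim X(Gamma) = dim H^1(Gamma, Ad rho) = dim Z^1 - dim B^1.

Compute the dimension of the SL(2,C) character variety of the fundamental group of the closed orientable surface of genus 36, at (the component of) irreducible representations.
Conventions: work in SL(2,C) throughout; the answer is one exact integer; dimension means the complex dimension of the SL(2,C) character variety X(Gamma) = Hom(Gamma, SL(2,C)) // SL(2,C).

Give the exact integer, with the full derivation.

210

The genus-36 surface group: 2g = 72 generators, one relator prod [a_i, b_i].
A cocycle assigns one sl_2 vector per generator subject to the relator condition d_2(z) = 0: dim of the unconstrained space is 3*2g = 216.
At an irreducible rho, H^2 = coker(d_2) vanishes (Poincare duality: H^2 is dual to H^0 = invariants = 0), so d_2 is surjective onto sl_2 and dim Z^1 = 216 - 3 = 213.
dim B^1 = 3 (coboundaries, injective at irreducible rho).
dim H^1 = 213 - 3 = 210 = dim X.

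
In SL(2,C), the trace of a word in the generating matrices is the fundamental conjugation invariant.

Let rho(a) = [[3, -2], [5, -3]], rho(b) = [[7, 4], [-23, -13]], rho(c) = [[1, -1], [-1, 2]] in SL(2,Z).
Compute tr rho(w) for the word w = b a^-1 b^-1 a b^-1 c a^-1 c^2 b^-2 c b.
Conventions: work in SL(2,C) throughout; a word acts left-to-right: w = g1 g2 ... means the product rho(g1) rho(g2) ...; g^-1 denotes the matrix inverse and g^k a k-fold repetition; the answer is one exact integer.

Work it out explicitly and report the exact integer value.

rho(b) = [[7, 4], [-23, -13]]
... * rho(a^-1) = [[-3, 2], [-5, 3]]  ->  [[-41, 26], [134, -85]]
... * rho(b^-1) = [[-13, -4], [23, 7]]  ->  [[1131, 346], [-3697, -1131]]
... * rho(a) = [[3, -2], [5, -3]]  ->  [[5123, -3300], [-16746, 10787]]
... * rho(b^-1) = [[-13, -4], [23, 7]]  ->  [[-142499, -43592], [465799, 142493]]
... * rho(c) = [[1, -1], [-1, 2]]  ->  [[-98907, 55315], [323306, -180813]]
... * rho(a^-1) = [[-3, 2], [-5, 3]]  ->  [[20146, -31869], [-65853, 104173]]
... * rho(c) = [[1, -1], [-1, 2]]  ->  [[52015, -83884], [-170026, 274199]]
... * rho(c) = [[1, -1], [-1, 2]]  ->  [[135899, -219783], [-444225, 718424]]
... * rho(b^-1) = [[-13, -4], [23, 7]]  ->  [[-6821696, -2082077], [22298677, 6805868]]
... * rho(b^-1) = [[-13, -4], [23, 7]]  ->  [[40794277, 12712245], [-133347837, -41553632]]
... * rho(c) = [[1, -1], [-1, 2]]  ->  [[28082032, -15369787], [-91794205, 50240573]]
... * rho(b) = [[7, 4], [-23, -13]]  ->  [[550079325, 312135359], [-1798092614, -1020304269]]
tr = 550079325 + -1020304269 = -470224944

-470224944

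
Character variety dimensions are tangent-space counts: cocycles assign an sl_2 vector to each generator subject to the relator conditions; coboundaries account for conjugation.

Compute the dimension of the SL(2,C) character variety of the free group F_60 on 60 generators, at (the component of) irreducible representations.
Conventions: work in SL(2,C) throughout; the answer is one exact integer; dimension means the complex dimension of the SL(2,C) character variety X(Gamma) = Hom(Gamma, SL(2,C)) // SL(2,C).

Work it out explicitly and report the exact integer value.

The free group F_60: 60 generators, no relators.
A cocycle picks one sl_2 vector per generator freely, giving dim Z^1 = 3*60 = 180.
At an irreducible rho the centralizer of the image in sl_2 is 0, so the coboundary map sl_2 -> Z^1 is injective: dim B^1 = 3.
dim H^1 = 180 - 3 = 177, which is dim X.

177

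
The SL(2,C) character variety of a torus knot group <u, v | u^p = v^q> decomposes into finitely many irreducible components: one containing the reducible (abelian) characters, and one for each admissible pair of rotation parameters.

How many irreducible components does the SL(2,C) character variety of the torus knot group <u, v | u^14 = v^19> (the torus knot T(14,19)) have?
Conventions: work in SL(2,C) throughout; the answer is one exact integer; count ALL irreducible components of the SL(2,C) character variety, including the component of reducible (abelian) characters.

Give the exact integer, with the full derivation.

118

In the torus knot group T(14,19), u^14 = v^19 is central, so an irreducible representation sends it to +I or -I (Schur).
This locks tr(u) to 2*cos(pi*alpha/14), alpha in 1..13, and tr(v) to 2*cos(pi*beta/19), beta in 1..18, on each component of irreducible characters.
The two central values (-1)^alpha I and (-1)^beta I must be the same matrix, so alpha and beta share a parity.
Enumerate parity-matched pairs: 7*9 odd-odd plus 6*9 even-even gives 117.
That is 117 components of irreducible characters, and with the reducible (abelian) component the total is 118.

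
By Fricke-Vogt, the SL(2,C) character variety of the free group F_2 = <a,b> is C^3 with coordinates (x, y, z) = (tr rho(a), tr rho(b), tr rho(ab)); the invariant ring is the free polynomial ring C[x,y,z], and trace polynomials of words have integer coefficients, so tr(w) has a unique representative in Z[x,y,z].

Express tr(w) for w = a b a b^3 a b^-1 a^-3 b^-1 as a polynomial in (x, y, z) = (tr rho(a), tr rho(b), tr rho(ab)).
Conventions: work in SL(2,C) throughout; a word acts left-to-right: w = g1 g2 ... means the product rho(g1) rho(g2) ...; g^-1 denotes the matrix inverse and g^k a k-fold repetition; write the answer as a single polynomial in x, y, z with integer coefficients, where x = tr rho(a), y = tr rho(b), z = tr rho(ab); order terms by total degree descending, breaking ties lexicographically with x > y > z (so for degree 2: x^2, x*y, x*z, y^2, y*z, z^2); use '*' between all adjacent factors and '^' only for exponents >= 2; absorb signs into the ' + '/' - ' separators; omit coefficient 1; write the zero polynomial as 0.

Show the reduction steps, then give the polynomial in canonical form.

apply: trace(a b^2) = trace(b) trace(a b) - trace(a) = y*z - x
trace(b a b^2) = trace(b) trace(a b^2) - trace(a b) = y^2*z - x*y - z
use: trace(b a b^3) = trace(b) trace(b a b^2) - trace(b a b) = y^3*z - x*y^2 - 2*y*z + x
trace(a b a b) = trace(b a) trace(b a) - trace(1)   [split at repeated b] = z^2 - 2
use: trace(a b a) = trace(a) trace(b a) - trace(b) = x*z - y
trace(b a b a b) = trace(b) trace(a b a b) - trace(a b a) = y*z^2 - x*z - y
trace(b^2 a b a b) = trace(b) trace(b a b a b) - trace(b a b a) = y^2*z^2 - x*y*z - y^2 - z^2 + 2
trace(b a b a b^3) = trace(b) trace(b^2 a b a b) - trace(b^2 a b a) = y^3*z^2 - x*y^2*z - y^3 - 2*y*z^2 + x*z + 3*y
trace(a b a b a b) = trace(b a b a) trace(b a) - trace(a b)   [split at repeated b] = z^3 - 3*z
trace(a b a b a) = trace(a) trace(b a b a) - trace(b a b) = x*z^2 - y*z - x
use: trace(b a b a b a b) = trace(b) trace(a b a b a b) - trace(a b a b a) = y*z^3 - x*z^2 - 2*y*z + x
use: trace(b a b a b^3 a) = trace(b) trace(b a b a b a b) - trace(b a b a b a) = y^2*z^3 - x*y*z^2 - 2*y^2*z - z^3 + x*y + 3*z
trace(a b a b^3 a^-1 b) = trace(b a b a b^3) trace(a) - trace(b a b a b^3 a) = x*y^3*z^2 - x^2*y^2*z - y^2*z^3 - x*y^3 - x*y*z^2 + x^2*z + 2*y^2*z + z^3 + 2*x*y - 3*z
trace(a^-1 b^-1 a b a b^3) = trace(a b a b^3 a^-1) trace(b) - trace(a b a b^3 a^-1 b) = -x*y^3*z^2 + x^2*y^2*z + y^4*z + y^2*z^3 + x*y*z^2 - x^2*z - 4*y^2*z - z^3 - x*y + 3*z
trace(a^2) = trace(a) trace(a) - trace(1) = x^2 - 2
apply: trace(a b^2 a) = trace(b) trace(a^2 b) - trace(a^2) = x*y*z - x^2 - y^2 + 2
trace(b a b^2 a b) = trace(b) trace(a b^2 a b) - trace(a b^2 a) = y^2*z^2 - 2*x*y*z + x^2 - 2
apply: trace(b a b^3 a b) = trace(b) trace(b a b^2 a b) - trace(b a b^2 a) = y^3*z^2 - 2*x*y^2*z + x^2*y - y*z^2 + x*z - y
apply: trace(b a b^3 a b a^-1) = trace(b a b^3 a b) trace(a) - trace(b a b^3 a b a) = x*y^3*z^2 - 2*x^2*y^2*z - y^2*z^3 + x^3*y + x^2*z + 2*y^2*z + z^3 - 2*x*y - 3*z
trace(a b^2 a b a) = trace(a) trace(b^2 a b a) - trace(b^2 a b) = x*y*z^2 - x^2*z - y^2*z + z
trace(b a b^2 a b a b) = trace(b) trace(a b^2 a b a b) - trace(a b^2 a b a) = y^2*z^3 - 2*x*y*z^2 + x^2*z - y^2*z + x*y - z
use: trace(b a b a b^3 a b) = trace(b) trace(b a b^2 a b a b) - trace(b a b^2 a b a) = y^3*z^3 - 2*x*y^2*z^2 + x^2*y*z - y^3*z - y*z^3 + x*y^2 + x*z^2 + y*z - x
use: trace(a b a b a b a b) = trace(a b a b a b) trace(a b) - trace(b a b a)   [split at repeated a] = z^4 - 4*z^2 + 2
trace(a b a b a b a) = trace(a) trace(b a b a b a) - trace(b a b a b) = x*z^3 - y*z^2 - 2*x*z + y
trace(a b a b a b a b^2) = trace(b) trace(a b a b a b a b) - trace(a b a b a b a) = y*z^4 - x*z^3 - 3*y*z^2 + 2*x*z + y
trace(b a b a b^3 a b a) = trace(b) trace(a b a b a b a b^2) - trace(a b a b a b a b) = y^2*z^4 - x*y*z^3 - 3*y^2*z^2 - z^4 + 2*x*y*z + y^2 + 4*z^2 - 2
trace(b a b a b^3 a b a^-1) = trace(b a b a b^3 a b) trace(a) - trace(b a b a b^3 a b a) = x*y^3*z^3 - 2*x^2*y^2*z^2 - y^2*z^4 + x^3*y*z - x*y^3*z + x^2*y^2 + x^2*z^2 + 3*y^2*z^2 + z^4 - x*y*z - x^2 - y^2 - 4*z^2 + 2
trace(a b a b^3 a b a^-2 b) = trace(b a b a b^3 a b a^-1) trace(a) - trace(b a b a b^3 a b) = x^2*y^3*z^3 - 2*x^3*y^2*z^2 - x*y^2*z^4 + x^4*y*z - x^2*y^3*z - y^3*z^3 + x^3*y^2 + x^3*z^2 + 5*x*y^2*z^2 + x*z^4 - 2*x^2*y*z + y^3*z + y*z^3 - x^3 - 2*x*y^2 - 5*x*z^2 - y*z + 3*x
trace(a^-2 b^-1 a b a b^3 a b) = trace(a b a b^3 a b a^-2) trace(b) - trace(a b a b^3 a b a^-2 b) = -x^2*y^3*z^3 + 2*x^3*y^2*z^2 + x*y^4*z^2 + x*y^2*z^4 - x^4*y*z - x^2*y^3*z - x^3*z^2 - 5*x*y^2*z^2 - x*z^4 + 3*x^2*y*z + y^3*z + x^3 + 5*x*z^2 - 2*y*z - 3*x
use: trace(a^-1 b^-1 a b a b^3 a b^-1 a^-1) = trace(a^-2 b^-1 a b a b^3 a) trace(b) - trace(a^-2 b^-1 a b a b^3 a b) = x^2*y^3*z^3 - 2*x^3*y^2*z^2 - 2*x*y^4*z^2 - x*y^2*z^4 + x^4*y*z + 2*x^2*y^3*z + y^5*z + y^3*z^3 + x^3*z^2 + 6*x*y^2*z^2 + x*z^4 - 4*x^2*y*z - 5*y^3*z - y*z^3 - x^3 - x*y^2 - 5*x*z^2 + 5*y*z + 3*x
trace(a b a b^3 a) = trace(a) trace(b a b^3 a) - trace(b a b^3) = x*y^2*z^2 - x^2*y*z - y^3*z - x*z^2 + 2*y*z + x
trace(a b a^2 b a b^2) = trace(a) trace(b a b^2 a b a) - trace(b a b^2 a b) = x*y*z^3 - x^2*z^2 - y^2*z^2 + 2
apply: trace(a b a b^3 a b a) = trace(b) trace(a b a^2 b a b^2) - trace(a b a^2 b a b) = x*y^2*z^3 - x^2*y*z^2 - y^3*z^2 - x*z^3 + y*z^2 + 2*x*z + y
apply: trace(b^-1 a b a b^3 a b a) = trace(a b a b^3 a b a) trace(b) - trace(a b a b^3 a b a b) = x*y^3*z^3 - x^2*y^2*z^2 - y^4*z^2 - y^2*z^4 + 4*y^2*z^2 + z^4 - 4*z^2 + 2
trace(a^-1 b^-1 a b a b^3 a b) = trace(b^-1 a b a b^3 a b) trace(a) - trace(b^-1 a b a b^3 a b a) = -x*y^3*z^3 + 2*x^2*y^2*z^2 + y^4*z^2 + y^2*z^4 - x^3*y*z - x*y^3*z - x^2*z^2 - 4*y^2*z^2 - z^4 + 2*x*y*z + x^2 + 4*z^2 - 2
apply: trace(a^-1 b^-1 a b a b^3 a b^-1) = trace(a^-1 b^-1 a b a b^3 a) trace(b) - trace(a^-1 b^-1 a b a b^3 a b) = x*y^3*z^3 - 2*x^2*y^2*z^2 - y^4*z^2 - y^2*z^4 + x^3*y*z + x*y^3*z + x^2*z^2 + 5*y^2*z^2 + z^4 - 3*x*y*z - x^2 - y^2 - 4*z^2 + 2
trace(a b a b^3 a b^-1 a^-3 b^-1) = trace(a^-1 b^-1 a b a b^3 a b^-1 a^-1) trace(a) - trace(a^-1 b^-1 a b a b^3 a b^-1) = x^3*y^3*z^3 - 2*x^4*y^2*z^2 - 2*x^2*y^4*z^2 - x^2*y^2*z^4 + x^5*y*z + 2*x^3*y^3*z + x*y^5*z + x^4*z^2 + 8*x^2*y^2*z^2 + x^2*z^4 + y^4*z^2 + y^2*z^4 - 5*x^3*y*z - 6*x*y^3*z - x*y*z^3 - x^4 - x^2*y^2 - 6*x^2*z^2 - 5*y^2*z^2 - z^4 + 8*x*y*z + 4*x^2 + y^2 + 4*z^2 - 2

x^3*y^3*z^3 - 2*x^4*y^2*z^2 - 2*x^2*y^4*z^2 - x^2*y^2*z^4 + x^5*y*z + 2*x^3*y^3*z + x*y^5*z + x^4*z^2 + 8*x^2*y^2*z^2 + x^2*z^4 + y^4*z^2 + y^2*z^4 - 5*x^3*y*z - 6*x*y^3*z - x*y*z^3 - x^4 - x^2*y^2 - 6*x^2*z^2 - 5*y^2*z^2 - z^4 + 8*x*y*z + 4*x^2 + y^2 + 4*z^2 - 2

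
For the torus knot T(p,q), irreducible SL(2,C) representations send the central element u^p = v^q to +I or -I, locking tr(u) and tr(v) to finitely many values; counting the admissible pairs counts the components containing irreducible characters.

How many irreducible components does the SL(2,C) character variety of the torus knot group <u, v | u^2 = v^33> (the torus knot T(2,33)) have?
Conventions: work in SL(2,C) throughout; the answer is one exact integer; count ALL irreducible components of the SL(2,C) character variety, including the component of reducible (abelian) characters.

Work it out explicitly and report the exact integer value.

17

In the torus knot group T(2,33), u^2 = v^33 is central, so an irreducible representation sends it to +I or -I (Schur).
This locks tr(u) to 2*cos(pi*alpha/2), alpha in 1..1, and tr(v) to 2*cos(pi*beta/33), beta in 1..32, on each component of irreducible characters.
u^2 = (-1)^alpha I and v^33 = (-1)^beta I must agree, so alpha and beta have equal parity.
Enumerate parity-matched pairs: 1*16 odd-odd plus 0*16 even-even gives 16.
Total: 16 irreducible-character components + 1 reducible (abelian) component = 17.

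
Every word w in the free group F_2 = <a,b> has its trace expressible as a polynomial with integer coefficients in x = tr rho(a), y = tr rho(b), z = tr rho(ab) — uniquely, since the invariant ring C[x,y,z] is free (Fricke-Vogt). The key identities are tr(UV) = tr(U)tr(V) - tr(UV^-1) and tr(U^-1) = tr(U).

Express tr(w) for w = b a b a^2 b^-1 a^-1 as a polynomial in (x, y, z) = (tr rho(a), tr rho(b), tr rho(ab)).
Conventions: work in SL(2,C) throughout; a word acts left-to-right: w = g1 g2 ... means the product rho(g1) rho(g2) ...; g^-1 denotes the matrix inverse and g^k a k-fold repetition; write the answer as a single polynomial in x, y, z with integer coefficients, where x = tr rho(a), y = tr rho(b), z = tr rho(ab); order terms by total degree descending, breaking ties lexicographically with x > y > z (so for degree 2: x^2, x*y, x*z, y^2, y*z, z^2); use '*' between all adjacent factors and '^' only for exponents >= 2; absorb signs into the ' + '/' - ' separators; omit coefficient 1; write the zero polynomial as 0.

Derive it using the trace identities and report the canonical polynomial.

tr(a b a) = tr(a) tr(b a) - tr(b)   [square of a] = x*z - y
tr(a b a^2) = tr(a) tr(a b a) - tr(a b)   [square of a] = x^2*z - x*y - z
tr(b a b a) = tr(a b) tr(a b) - tr(1)   [split at a repeated a] = z^2 - 2
tr(b a b) = tr(b) tr(a b) - tr(a)   [square of b] = y*z - x
tr(b a b a^2) = tr(a) tr(b a b a) - tr(b a b)   [square of a] = x*z^2 - y*z - x
tr(a b a b a^2) = tr(a) tr(b a b a^2) - tr(b a b a)   [square of a] = x^2*z^2 - x*y*z - x^2 - z^2 + 2
tr(b a b a b a) = tr(a b) tr(a b a b) - tr(a^-1 b^-1)   [split at a repeated a] = z^3 - 3*z
tr(b a b a b) = tr(b) tr(a b a b) - tr(a b a)   [square of b] = y*z^2 - x*z - y
tr(a b a b a^2 b) = tr(a) tr(b a b a b a) - tr(b a b a b)   [square of a] = x*z^3 - y*z^2 - 2*x*z + y
tr(b a b a^2 b^-1 a) = tr(a b a b a^2) tr(b) - tr(a b a b a^2 b)   [inverse elimination on b] = x^2*y*z^2 - x*y^2*z - x*z^3 - x^2*y + 2*x*z + y
tr(b a b a^2 b^-1 a^-1) = tr(b a b a^2 b^-1) tr(a) - tr(b a b a^2 b^-1 a)   [inverse elimination on a] = -x^2*y*z^2 + x^3*z + x*y^2*z + x*z^3 - 3*x*z - y

-x^2*y*z^2 + x^3*z + x*y^2*z + x*z^3 - 3*x*z - y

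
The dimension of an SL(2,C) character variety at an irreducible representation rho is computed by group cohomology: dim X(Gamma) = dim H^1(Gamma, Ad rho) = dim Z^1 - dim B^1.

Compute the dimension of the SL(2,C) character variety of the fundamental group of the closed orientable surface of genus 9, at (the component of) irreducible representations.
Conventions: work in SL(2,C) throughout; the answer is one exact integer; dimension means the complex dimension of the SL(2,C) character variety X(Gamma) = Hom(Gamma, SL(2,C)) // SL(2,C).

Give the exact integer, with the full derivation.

The genus-9 surface group: 2g = 18 generators, one relator prod [a_i, b_i].
Unconstrained cocycle data is one sl_2 vector per generator (54 dimensions), cut by the relator condition d_2(z) = 0.
d_2 is surjective at irreducible rho (its cokernel H^2 is dual to H^0 = 0), so dim Z^1 = 54 - 3 = 51.
As always at irreducible rho, dim B^1 = 3.
dim X = dim H^1 = 51 - 3 = 48.

48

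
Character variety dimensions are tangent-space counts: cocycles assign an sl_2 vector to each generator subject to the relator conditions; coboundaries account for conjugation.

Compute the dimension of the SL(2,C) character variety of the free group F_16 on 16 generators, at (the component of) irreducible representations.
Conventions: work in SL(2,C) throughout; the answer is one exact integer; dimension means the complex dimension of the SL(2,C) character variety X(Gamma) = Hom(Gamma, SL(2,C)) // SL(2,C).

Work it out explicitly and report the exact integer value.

45

Here Gamma is free of rank 16 — no relator constrains a cocycle.
So Z^1 = (sl_2)^16 in full: dim Z^1 = 48.
At an irreducible rho the centralizer of the image in sl_2 is 0, so the coboundary map sl_2 -> Z^1 is injective: dim B^1 = 3.
Therefore dim X = 48 - 3 = 45.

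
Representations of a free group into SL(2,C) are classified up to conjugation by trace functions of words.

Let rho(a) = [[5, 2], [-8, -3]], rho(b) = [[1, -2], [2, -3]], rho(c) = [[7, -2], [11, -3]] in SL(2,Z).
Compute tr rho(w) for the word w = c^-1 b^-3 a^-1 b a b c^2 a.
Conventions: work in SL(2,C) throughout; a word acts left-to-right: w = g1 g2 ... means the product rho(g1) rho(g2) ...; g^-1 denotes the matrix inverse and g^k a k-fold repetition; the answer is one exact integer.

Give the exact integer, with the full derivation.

6538748

rho(c^-1) = [[-3, 2], [-11, 7]]
... * rho(b^-1) = [[-3, 2], [-2, 1]]  ->  [[5, -4], [19, -15]]
... * rho(b^-1) = [[-3, 2], [-2, 1]]  ->  [[-7, 6], [-27, 23]]
... * rho(b^-1) = [[-3, 2], [-2, 1]]  ->  [[9, -8], [35, -31]]
... * rho(a^-1) = [[-3, -2], [8, 5]]  ->  [[-91, -58], [-353, -225]]
... * rho(b) = [[1, -2], [2, -3]]  ->  [[-207, 356], [-803, 1381]]
... * rho(a) = [[5, 2], [-8, -3]]  ->  [[-3883, -1482], [-15063, -5749]]
... * rho(b) = [[1, -2], [2, -3]]  ->  [[-6847, 12212], [-26561, 47373]]
... * rho(c) = [[7, -2], [11, -3]]  ->  [[86403, -22942], [335176, -88997]]
... * rho(c) = [[7, -2], [11, -3]]  ->  [[352459, -103980], [1367265, -403361]]
... * rho(a) = [[5, 2], [-8, -3]]  ->  [[2594135, 1016858], [10063213, 3944613]]
tr = 2594135 + 3944613 = 6538748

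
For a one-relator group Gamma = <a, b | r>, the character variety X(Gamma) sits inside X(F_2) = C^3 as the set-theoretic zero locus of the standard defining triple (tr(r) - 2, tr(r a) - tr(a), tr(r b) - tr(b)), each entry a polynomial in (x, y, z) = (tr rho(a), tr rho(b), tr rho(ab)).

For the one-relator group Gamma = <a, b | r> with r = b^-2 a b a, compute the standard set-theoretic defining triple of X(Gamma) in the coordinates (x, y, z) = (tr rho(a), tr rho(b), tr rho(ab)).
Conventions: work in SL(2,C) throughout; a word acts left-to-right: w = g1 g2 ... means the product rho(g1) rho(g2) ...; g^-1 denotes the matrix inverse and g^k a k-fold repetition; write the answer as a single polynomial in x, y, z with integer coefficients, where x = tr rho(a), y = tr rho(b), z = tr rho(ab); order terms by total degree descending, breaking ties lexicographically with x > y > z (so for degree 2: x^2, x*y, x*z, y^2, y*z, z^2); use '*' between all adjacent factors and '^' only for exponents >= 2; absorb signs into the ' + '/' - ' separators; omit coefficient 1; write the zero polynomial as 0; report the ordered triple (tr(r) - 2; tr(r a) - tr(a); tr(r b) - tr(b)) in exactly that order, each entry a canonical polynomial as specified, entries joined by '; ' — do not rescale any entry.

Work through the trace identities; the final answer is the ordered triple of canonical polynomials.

x*y^2*z - y^3 - y*z^2 - x*z + 3*y - 2; x^2*y^2*z - x*y^3 - x*y*z^2 - x^2*z + 2*x*y - x + z; x*y*z - y^2 - z^2 - y + 2

trace(a b a) = trace(a) trace(b a) - trace(b) = x*z - y
trace(a b a b) = trace(b a) trace(b a) - trace(1) = z^2 - 2
trace(b^-1 a b a) = trace(a b a) trace(b) - trace(a b a b) = x*y*z - y^2 - z^2 + 2
trace(b^-2 a b a) = trace(b^-1 a b a) trace(b) - trace(b^-1 a b a b) = x*y^2*z - y^3 - y*z^2 - x*z + 3*y
trace(a b a^2) = trace(a) trace(b a^2) - trace(b a)  (reduce the a square) = x^2*z - x*y - z
trace(b a b) = trace(b) trace(a b) - trace(a)  (reduce the b square) = y*z - x
trace(a b a^2 b) = trace(a) trace(b a b a) - trace(b a b)  (reduce the a square) = x*z^2 - y*z - x
trace(a b a^2 b^-1) = trace(a b a^2) trace(b) - trace(a b a^2 b)  (eliminate b^-1) = x^2*y*z - x*y^2 - x*z^2 + x
trace(b^-2 a b a^2) = trace(a b a^2 b^-1) trace(b) - trace(a b a^2)  (eliminate b^-1) = x^2*y^2*z - x*y^3 - x*y*z^2 - x^2*z + 2*x*y + z
assemble the triple (trace(r) - 2; trace(r a) - x; trace(r b) - y)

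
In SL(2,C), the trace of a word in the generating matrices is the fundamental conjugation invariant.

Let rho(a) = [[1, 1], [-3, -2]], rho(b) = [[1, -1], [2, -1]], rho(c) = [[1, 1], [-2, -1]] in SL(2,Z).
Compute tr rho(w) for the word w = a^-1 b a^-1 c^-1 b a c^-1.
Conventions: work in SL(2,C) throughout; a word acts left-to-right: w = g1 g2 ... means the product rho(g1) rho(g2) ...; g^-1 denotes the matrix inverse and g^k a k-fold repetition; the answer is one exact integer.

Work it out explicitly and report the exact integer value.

-53

rho(a^-1) = [[-2, -1], [3, 1]]
... * rho(b) = [[1, -1], [2, -1]]  ->  [[-4, 3], [5, -4]]
... * rho(a^-1) = [[-2, -1], [3, 1]]  ->  [[17, 7], [-22, -9]]
... * rho(c^-1) = [[-1, -1], [2, 1]]  ->  [[-3, -10], [4, 13]]
... * rho(b) = [[1, -1], [2, -1]]  ->  [[-23, 13], [30, -17]]
... * rho(a) = [[1, 1], [-3, -2]]  ->  [[-62, -49], [81, 64]]
... * rho(c^-1) = [[-1, -1], [2, 1]]  ->  [[-36, 13], [47, -17]]
tr = -36 + -17 = -53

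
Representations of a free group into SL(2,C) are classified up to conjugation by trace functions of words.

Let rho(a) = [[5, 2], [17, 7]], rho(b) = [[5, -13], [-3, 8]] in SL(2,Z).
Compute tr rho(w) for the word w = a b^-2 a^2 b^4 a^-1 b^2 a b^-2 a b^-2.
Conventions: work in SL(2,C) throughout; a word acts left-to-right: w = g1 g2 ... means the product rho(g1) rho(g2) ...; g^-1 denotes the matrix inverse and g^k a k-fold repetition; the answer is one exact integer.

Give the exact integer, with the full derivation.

-901653252141902823330

rho(a) = [[5, 2], [17, 7]]
... * rho(b^-1) = [[8, 13], [3, 5]]  ->  [[46, 75], [157, 256]]
... * rho(b^-1) = [[8, 13], [3, 5]]  ->  [[593, 973], [2024, 3321]]
... * rho(a) = [[5, 2], [17, 7]]  ->  [[19506, 7997], [66577, 27295]]
... * rho(a) = [[5, 2], [17, 7]]  ->  [[233479, 94991], [796900, 324219]]
... * rho(b) = [[5, -13], [-3, 8]]  ->  [[882422, -2275299], [3011843, -7765948]]
... * rho(b) = [[5, -13], [-3, 8]]  ->  [[11238007, -29673878], [38357059, -101281543]]
... * rho(b) = [[5, -13], [-3, 8]]  ->  [[145211669, -383485115], [495629924, -1308894111]]
... * rho(b) = [[5, -13], [-3, 8]]  ->  [[1876513690, -4955632617], [6404831953, -16914341900]]
... * rho(a^-1) = [[7, -2], [-17, 5]]  ->  [[97381350319, -28531190465], [332377635971, -97381373406]]
... * rho(b) = [[5, -13], [-3, 8]]  ->  [[572500322990, -1494207077867], [1954032300073, -5099960254871]]
... * rho(b) = [[5, -13], [-3, 8]]  ->  [[7345122848551, -19396160821806], [25070042264978, -66202101939917]]
... * rho(a) = [[5, 2], [17, 7]]  ->  [[-293009119727947, -121082880055540], [-1000085521653699, -413274629049463]]
... * rho(b^-1) = [[8, 13], [3, 5]]  ->  [[-2707321597990196, -4414532956741011], [-9240508060377981, -15067484926745402]]
... * rho(b^-1) = [[8, 13], [3, 5]]  ->  [[-34902171654144601, -57267845557577603], [-119126519263260054, -195464029418640763]]
... * rho(a) = [[5, 2], [17, 7]]  ->  [[-1148064232749542256, -470679262211332423], [-3918521096433193241, -1606501244457005449]]
... * rho(b^-1) = [[8, 13], [3, 5]]  ->  [[-10596551648630335317, -17278231336800711443], [-36167672504836562275, -58973280475916539378]]
... * rho(b^-1) = [[8, 13], [3, 5]]  ->  [[-136607107199444816865, -224146328116197916336], [-466261221466442116334, -765046144942458006465]]
tr = -136607107199444816865 + -765046144942458006465 = -901653252141902823330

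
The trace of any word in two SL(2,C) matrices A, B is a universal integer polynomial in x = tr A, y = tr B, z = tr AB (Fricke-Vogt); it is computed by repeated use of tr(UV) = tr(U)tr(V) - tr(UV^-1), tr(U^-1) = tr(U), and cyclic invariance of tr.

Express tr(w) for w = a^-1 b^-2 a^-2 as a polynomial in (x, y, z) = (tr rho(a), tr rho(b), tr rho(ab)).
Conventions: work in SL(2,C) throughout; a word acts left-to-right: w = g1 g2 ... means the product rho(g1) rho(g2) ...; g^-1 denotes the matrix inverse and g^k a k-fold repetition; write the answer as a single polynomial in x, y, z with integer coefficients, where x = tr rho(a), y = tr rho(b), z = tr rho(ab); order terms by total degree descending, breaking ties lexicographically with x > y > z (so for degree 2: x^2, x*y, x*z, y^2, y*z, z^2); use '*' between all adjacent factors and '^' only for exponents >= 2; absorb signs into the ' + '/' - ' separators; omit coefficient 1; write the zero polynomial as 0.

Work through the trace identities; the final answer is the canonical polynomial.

trace(a^-1) = trace(a) = x
trace(a^-1 b) = trace(b) * trace(a) - trace(b a) = x*y - z
trace(a^-1 b^-1) = trace(a^-1) * trace(b) - trace(a^-1 b) = z
trace(b^-1 a^-2) = trace(a^-1 b^-1) * trace(a) - trace(a^-1 b^-1 a) = x*z - y
and trace(a^-2) = trace(a^-1) * trace(a) - trace(1) = x^2 - 2
trace(a^-2 b^-2) = trace(b^-1 a^-2) * trace(b) - trace(b^-1 a^-2 b) = x*y*z - x^2 - y^2 + 2
trace(a^-1 b^-2) = trace(b^-1 a^-1) * trace(b) - trace(b^-1 a^-1 b) = y*z - x
trace(a^-1 b^-2 a^-2) = trace(a^-2 b^-2) * trace(a) - trace(a^-2 b^-2 a) = x^2*y*z - x^3 - x*y^2 - y*z + 3*x

x^2*y*z - x^3 - x*y^2 - y*z + 3*x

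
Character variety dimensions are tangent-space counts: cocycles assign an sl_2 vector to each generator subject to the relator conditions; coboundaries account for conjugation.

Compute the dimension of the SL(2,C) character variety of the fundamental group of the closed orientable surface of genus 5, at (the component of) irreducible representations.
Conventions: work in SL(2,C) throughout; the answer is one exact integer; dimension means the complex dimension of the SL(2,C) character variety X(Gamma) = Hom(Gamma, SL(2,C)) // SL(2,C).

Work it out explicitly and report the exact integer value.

24

Gamma = pi_1(Sigma_5) = < a_1, b_1, ..., a_5, b_5 | prod [a_i, b_i] > has 2g = 10 generators and 1 relator.
Before the relator condition, cocycle space has dim 3*10 = 30.
d_2 is surjective at irreducible rho (its cokernel H^2 is dual to H^0 = 0), so dim Z^1 = 30 - 3 = 27.
Coboundaries contribute dim B^1 = 3 (injective at irreducible rho).
dim X = dim H^1 = 27 - 3 = 24.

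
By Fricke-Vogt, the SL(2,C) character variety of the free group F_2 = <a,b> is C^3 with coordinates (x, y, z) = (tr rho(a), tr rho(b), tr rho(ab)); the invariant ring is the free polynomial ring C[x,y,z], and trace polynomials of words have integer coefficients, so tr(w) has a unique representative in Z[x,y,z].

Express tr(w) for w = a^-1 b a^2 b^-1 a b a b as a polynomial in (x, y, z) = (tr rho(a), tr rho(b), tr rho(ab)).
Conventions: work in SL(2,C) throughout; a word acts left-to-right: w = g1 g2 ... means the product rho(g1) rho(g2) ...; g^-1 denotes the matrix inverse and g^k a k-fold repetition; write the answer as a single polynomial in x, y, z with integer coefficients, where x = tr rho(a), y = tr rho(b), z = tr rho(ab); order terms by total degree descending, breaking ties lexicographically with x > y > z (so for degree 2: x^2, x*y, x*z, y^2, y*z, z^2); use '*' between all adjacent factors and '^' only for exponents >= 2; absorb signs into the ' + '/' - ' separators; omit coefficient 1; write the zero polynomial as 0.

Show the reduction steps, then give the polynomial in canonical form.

tr(b a b a) = tr(b a) * tr(b a) - tr(1)   [split at a repeated b] = z^2 - 2
tr(b a b) = tr(b) * tr(a b) - tr(a)   [square of b] = y*z - x
next, tr(b a b a^2) = tr(a) * tr(b a b a) - tr(b a b)   [square of a] = x*z^2 - y*z - x
next, tr(a^3 b a b) = tr(a) * tr(b a b a^2) - tr(b a b a)   [square of a] = x^2*z^2 - x*y*z - x^2 - z^2 + 2
tr(b a^2) = tr(a) * tr(b a) - tr(b)   [square of a] = x*z - y
tr(b a^3) = tr(a) * tr(b a^2) - tr(b a)   [square of a] = x^2*z - x*y - z
next, tr(a^3 b a) = tr(a) * tr(b a^3) - tr(b a^2)   [square of a] = x^3*z - x^2*y - 2*x*z + y
next, tr(a b a b^2 a^2) = tr(b) * tr(a^3 b a b) - tr(a^3 b a)   [square of b] = x^2*y*z^2 - x^3*z - x*y^2*z - y*z^2 + 2*x*z + y
next, tr(a b a b a b) = tr(b a b a) * tr(b a) - tr(a b)   [split at a repeated b] = z^3 - 3*z
tr(b a b a b^2 a) = tr(b) * tr(a b a b a b) - tr(a b a b a)   [square of b] = y*z^3 - x*z^2 - 2*y*z + x
next, tr(b a b a b) = tr(b) * tr(a b a b) - tr(a b a)   [square of b] = y*z^2 - x*z - y
and tr(b a b a b^2) = tr(b) * tr(b a b a b) - tr(b a b a)   [square of b] = y^2*z^2 - x*y*z - y^2 - z^2 + 2
tr(a b a b^2 a^2 b) = tr(a) * tr(b a b a b^2 a) - tr(b a b a b^2)   [square of a] = x*y*z^3 - x^2*z^2 - y^2*z^2 - x*y*z + x^2 + y^2 + z^2 - 2
tr(b a^2 b^-1 a b a b) = tr(a b a b^2 a^2) * tr(b) - tr(a b a b^2 a^2 b)   [inverse elimination on b] = x^2*y^2*z^2 - x^3*y*z - x*y^3*z - x*y*z^3 + x^2*z^2 + 3*x*y*z - x^2 - z^2 + 2
and tr(a b a b a b a) = tr(a) * tr(b a b a b a) - tr(b a b a b)   [square of a] = x*z^3 - y*z^2 - 2*x*z + y
next, tr(a b a b a b a^2) = tr(a) * tr(a b a b a b a) - tr(a b a b a b)   [square of a] = x^2*z^3 - x*y*z^2 - 2*x^2*z - z^3 + x*y + 3*z
next, tr(b a b a b a b a) = tr(b a b a b a) * tr(b a) - tr(a b a b)   [split at a repeated b] = z^4 - 4*z^2 + 2
and tr(a b a b a b a^2 b) = tr(a) * tr(b a b a b a b a) - tr(b a b a b a b)   [square of a] = x*z^4 - y*z^3 - 3*x*z^2 + 2*y*z + x
tr(b a^2 b^-1 a b a b a) = tr(a b a b a b a^2) * tr(b) - tr(a b a b a b a^2 b)   [inverse elimination on b] = x^2*y*z^3 - x*y^2*z^2 - x*z^4 - 2*x^2*y*z + x*y^2 + 3*x*z^2 + y*z - x
tr(a^-1 b a^2 b^-1 a b a b) = tr(b a^2 b^-1 a b a b) * tr(a) - tr(b a^2 b^-1 a b a b a)   [inverse elimination on a] = x^3*y^2*z^2 - x^4*y*z - x^2*y^3*z - 2*x^2*y*z^3 + x^3*z^2 + x*y^2*z^2 + x*z^4 + 5*x^2*y*z - x^3 - x*y^2 - 4*x*z^2 - y*z + 3*x

x^3*y^2*z^2 - x^4*y*z - x^2*y^3*z - 2*x^2*y*z^3 + x^3*z^2 + x*y^2*z^2 + x*z^4 + 5*x^2*y*z - x^3 - x*y^2 - 4*x*z^2 - y*z + 3*x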